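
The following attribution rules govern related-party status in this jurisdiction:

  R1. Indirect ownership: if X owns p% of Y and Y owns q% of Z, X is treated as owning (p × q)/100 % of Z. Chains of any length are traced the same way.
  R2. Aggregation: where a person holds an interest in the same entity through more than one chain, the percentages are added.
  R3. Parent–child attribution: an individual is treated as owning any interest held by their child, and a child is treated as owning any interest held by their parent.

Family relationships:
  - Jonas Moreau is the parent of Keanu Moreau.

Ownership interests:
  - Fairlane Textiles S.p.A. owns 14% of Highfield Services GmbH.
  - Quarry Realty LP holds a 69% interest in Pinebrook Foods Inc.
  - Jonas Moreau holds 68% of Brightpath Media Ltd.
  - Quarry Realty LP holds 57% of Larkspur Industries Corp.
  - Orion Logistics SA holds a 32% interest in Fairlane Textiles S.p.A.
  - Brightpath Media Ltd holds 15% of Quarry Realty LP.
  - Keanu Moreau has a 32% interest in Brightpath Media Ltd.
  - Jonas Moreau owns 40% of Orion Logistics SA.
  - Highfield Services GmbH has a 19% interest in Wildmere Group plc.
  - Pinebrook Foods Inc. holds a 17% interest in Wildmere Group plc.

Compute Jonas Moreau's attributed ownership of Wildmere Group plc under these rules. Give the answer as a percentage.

By parent–child attribution (R3), Jonas Moreau is treated as also owning Keanu Moreau's interest in Brightpath Media Ltd, giving 68% + 32% = 100%.
Chain via Orion Logistics SA → Fairlane Textiles S.p.A. → Highfield Services GmbH (R1): 40% × 32% × 14% × 19% = 0.34048% of Wildmere Group plc.
Chain via Brightpath Media Ltd → Quarry Realty LP → Pinebrook Foods Inc. (R1): 100% × 15% × 69% × 17% = 1.7595% of Wildmere Group plc.
Aggregating (R2): 0.34048% + 1.7595% = 2.09998%.

2.09998%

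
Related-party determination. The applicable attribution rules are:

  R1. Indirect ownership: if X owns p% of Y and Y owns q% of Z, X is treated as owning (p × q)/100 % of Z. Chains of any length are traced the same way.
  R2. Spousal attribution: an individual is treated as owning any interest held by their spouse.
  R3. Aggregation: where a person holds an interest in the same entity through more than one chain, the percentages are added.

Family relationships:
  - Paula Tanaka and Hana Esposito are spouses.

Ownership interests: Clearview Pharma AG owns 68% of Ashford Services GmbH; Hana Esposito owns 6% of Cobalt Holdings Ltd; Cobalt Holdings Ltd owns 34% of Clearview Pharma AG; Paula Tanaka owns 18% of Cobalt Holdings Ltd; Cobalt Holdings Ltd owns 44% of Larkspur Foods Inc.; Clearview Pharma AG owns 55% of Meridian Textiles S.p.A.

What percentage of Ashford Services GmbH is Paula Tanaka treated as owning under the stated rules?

5.5488%

By spousal attribution (R2), Paula Tanaka is treated as also owning Hana Esposito's interest in Cobalt Holdings Ltd, giving 18% + 6% = 24%.
Chain via Cobalt Holdings Ltd → Clearview Pharma AG (R1): 24% × 34% × 68% = 5.5488% of Ashford Services GmbH.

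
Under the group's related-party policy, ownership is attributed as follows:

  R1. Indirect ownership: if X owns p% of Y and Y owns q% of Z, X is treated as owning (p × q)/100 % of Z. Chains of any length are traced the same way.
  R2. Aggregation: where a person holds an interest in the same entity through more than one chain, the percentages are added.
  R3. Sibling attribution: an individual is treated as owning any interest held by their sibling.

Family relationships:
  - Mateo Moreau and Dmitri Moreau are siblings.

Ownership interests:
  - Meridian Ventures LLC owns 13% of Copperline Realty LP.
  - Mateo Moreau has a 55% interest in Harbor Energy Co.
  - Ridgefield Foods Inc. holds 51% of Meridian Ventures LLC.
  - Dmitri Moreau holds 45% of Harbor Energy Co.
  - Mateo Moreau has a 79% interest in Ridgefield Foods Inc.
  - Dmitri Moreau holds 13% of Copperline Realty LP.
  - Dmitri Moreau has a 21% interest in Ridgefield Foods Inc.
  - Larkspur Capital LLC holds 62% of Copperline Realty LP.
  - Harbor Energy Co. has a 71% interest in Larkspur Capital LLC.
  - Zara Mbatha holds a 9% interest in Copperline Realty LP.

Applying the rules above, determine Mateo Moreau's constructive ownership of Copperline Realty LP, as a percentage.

63.65%

By sibling attribution (R3), Mateo Moreau is treated as also owning Dmitri Moreau's interest in Harbor Energy Co, giving 55% + 45% = 100%.
By sibling attribution (R3), Mateo Moreau is treated as also owning Dmitri Moreau's interest in Ridgefield Foods Inc, giving 79% + 21% = 100%.
By sibling attribution (R3), Mateo Moreau is treated as owning Dmitri Moreau's 13% interest in Copperline Realty LP.
Chain via Harbor Energy Co. → Larkspur Capital LLC (R1): 100% × 71% × 62% = 44.02% of Copperline Realty LP.
Chain via Ridgefield Foods Inc. → Meridian Ventures LLC (R1): 100% × 51% × 13% = 6.63% of Copperline Realty LP.
Direct interest in Copperline Realty LP: 13%.
Aggregating (R2): 44.02% + 6.63% + 13% = 63.65%.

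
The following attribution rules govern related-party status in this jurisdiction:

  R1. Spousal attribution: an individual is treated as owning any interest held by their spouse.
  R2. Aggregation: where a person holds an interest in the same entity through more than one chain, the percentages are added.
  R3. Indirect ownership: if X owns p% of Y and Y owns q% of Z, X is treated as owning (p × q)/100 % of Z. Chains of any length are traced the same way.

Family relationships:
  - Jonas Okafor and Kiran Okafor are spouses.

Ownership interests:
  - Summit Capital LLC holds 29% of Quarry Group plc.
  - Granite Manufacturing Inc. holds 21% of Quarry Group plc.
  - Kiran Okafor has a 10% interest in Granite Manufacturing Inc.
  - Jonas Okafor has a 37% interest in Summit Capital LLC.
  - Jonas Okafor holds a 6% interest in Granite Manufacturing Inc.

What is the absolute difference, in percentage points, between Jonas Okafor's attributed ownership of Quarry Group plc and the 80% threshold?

By spousal attribution (R1), Jonas Okafor is treated as also owning Kiran Okafor's interest in Granite Manufacturing Inc, giving 6% + 10% = 16%.
Chain via Summit Capital LLC (R3): 37% × 29% = 10.73% of Quarry Group plc.
Chain via Granite Manufacturing Inc. (R3): 16% × 21% = 3.36% of Quarry Group plc.
Aggregating (R2): 10.73% + 3.36% = 14.09%.
14.09% falls short of the 80% threshold by 65.91 percentage points.

65.91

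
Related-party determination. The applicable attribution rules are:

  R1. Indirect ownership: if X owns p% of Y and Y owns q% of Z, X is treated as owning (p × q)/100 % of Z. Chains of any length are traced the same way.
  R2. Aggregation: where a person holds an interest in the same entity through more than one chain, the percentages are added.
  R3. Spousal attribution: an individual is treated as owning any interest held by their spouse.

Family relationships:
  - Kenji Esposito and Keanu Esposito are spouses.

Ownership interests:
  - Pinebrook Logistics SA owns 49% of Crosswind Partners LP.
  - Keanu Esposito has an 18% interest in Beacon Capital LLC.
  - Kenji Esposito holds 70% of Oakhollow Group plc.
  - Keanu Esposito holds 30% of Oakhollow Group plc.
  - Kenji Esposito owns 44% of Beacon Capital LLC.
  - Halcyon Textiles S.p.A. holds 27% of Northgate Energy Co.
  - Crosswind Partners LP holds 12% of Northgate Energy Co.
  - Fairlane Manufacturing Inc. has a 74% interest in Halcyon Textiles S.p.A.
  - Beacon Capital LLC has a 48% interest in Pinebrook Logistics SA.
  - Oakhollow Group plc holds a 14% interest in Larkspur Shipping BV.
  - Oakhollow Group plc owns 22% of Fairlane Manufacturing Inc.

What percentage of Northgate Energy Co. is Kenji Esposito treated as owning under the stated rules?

By spousal attribution (R3), Kenji Esposito is treated as also owning Keanu Esposito's interest in Beacon Capital LLC, giving 44% + 18% = 62%.
By spousal attribution (R3), Kenji Esposito is treated as also owning Keanu Esposito's interest in Oakhollow Group plc, giving 70% + 30% = 100%.
Chain via Beacon Capital LLC → Pinebrook Logistics SA → Crosswind Partners LP (R1): 62% × 48% × 49% × 12% = 1.749888% of Northgate Energy Co.
Chain via Oakhollow Group plc → Fairlane Manufacturing Inc. → Halcyon Textiles S.p.A. (R1): 100% × 22% × 74% × 27% = 4.3956% of Northgate Energy Co.
Aggregating (R2): 1.749888% + 4.3956% = 6.145488%.

6.145488%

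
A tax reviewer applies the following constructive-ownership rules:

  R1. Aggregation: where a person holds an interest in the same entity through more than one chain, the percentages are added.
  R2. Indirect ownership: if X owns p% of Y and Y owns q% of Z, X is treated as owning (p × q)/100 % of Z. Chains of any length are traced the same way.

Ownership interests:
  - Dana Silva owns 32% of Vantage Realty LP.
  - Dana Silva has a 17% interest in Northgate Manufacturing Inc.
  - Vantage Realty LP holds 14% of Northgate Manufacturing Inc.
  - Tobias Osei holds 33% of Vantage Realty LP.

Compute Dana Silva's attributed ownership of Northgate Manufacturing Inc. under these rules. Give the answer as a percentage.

21.48%

Chain via Vantage Realty LP (R2): 32% × 14% = 4.48% of Northgate Manufacturing Inc.
Direct interest in Northgate Manufacturing Inc: 17%.
Aggregating (R1): 4.48% + 17% = 21.48%.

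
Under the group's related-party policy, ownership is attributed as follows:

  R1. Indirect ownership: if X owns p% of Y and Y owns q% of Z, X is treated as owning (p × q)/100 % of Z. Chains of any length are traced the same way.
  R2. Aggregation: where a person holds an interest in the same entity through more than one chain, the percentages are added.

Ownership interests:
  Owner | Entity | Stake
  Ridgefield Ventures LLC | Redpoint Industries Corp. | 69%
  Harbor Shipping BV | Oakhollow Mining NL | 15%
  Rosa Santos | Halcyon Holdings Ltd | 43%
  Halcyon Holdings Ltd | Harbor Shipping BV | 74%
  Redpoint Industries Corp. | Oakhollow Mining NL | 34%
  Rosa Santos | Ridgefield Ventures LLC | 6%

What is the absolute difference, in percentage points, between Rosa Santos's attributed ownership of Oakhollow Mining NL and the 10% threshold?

3.8194

Chain via Halcyon Holdings Ltd → Harbor Shipping BV (R1): 43% × 74% × 15% = 4.773% of Oakhollow Mining NL.
Chain via Ridgefield Ventures LLC → Redpoint Industries Corp. (R1): 6% × 69% × 34% = 1.4076% of Oakhollow Mining NL.
Aggregating (R2): 4.773% + 1.4076% = 6.1806%.
6.1806% falls short of the 10% threshold by 3.8194 percentage points.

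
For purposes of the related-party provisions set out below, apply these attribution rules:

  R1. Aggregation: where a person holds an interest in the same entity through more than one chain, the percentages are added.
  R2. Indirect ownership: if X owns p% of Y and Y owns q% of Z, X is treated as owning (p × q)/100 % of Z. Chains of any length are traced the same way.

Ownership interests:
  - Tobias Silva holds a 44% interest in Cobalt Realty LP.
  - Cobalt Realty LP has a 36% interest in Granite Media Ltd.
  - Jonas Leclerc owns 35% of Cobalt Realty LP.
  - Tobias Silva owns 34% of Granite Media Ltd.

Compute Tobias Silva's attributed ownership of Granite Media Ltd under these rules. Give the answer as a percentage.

49.84%

Chain via Cobalt Realty LP (R2): 44% × 36% = 15.84% of Granite Media Ltd.
Direct interest in Granite Media Ltd: 34%.
Aggregating (R1): 15.84% + 34% = 49.84%.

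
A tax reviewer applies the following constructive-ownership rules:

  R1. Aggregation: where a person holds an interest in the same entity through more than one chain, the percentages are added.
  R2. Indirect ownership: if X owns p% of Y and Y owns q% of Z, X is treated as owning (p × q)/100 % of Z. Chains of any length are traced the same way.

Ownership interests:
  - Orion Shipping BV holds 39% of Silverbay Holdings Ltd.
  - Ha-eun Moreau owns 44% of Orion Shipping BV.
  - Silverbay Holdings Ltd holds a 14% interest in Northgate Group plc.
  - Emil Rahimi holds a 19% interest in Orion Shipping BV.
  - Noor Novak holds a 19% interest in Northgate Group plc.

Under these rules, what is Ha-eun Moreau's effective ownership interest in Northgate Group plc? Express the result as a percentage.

Chain via Orion Shipping BV → Silverbay Holdings Ltd (R2): 44% × 39% × 14% = 2.4024% of Northgate Group plc.

2.4024%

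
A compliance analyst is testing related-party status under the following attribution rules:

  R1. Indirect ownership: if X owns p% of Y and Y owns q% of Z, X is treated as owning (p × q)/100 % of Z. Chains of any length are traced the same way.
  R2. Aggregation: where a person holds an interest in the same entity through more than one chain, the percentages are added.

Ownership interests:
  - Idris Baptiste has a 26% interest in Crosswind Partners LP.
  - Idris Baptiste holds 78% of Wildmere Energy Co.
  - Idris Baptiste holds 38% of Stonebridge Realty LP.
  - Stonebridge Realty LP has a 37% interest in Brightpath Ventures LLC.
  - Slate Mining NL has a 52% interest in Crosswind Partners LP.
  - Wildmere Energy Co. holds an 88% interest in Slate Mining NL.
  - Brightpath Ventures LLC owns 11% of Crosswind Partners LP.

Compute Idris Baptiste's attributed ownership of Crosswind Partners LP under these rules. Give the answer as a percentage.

63.2394%

Chain via Wildmere Energy Co. → Slate Mining NL (R1): 78% × 88% × 52% = 35.6928% of Crosswind Partners LP.
Chain via Stonebridge Realty LP → Brightpath Ventures LLC (R1): 38% × 37% × 11% = 1.5466% of Crosswind Partners LP.
Direct interest in Crosswind Partners LP: 26%.
Aggregating (R2): 35.6928% + 1.5466% + 26% = 63.2394%.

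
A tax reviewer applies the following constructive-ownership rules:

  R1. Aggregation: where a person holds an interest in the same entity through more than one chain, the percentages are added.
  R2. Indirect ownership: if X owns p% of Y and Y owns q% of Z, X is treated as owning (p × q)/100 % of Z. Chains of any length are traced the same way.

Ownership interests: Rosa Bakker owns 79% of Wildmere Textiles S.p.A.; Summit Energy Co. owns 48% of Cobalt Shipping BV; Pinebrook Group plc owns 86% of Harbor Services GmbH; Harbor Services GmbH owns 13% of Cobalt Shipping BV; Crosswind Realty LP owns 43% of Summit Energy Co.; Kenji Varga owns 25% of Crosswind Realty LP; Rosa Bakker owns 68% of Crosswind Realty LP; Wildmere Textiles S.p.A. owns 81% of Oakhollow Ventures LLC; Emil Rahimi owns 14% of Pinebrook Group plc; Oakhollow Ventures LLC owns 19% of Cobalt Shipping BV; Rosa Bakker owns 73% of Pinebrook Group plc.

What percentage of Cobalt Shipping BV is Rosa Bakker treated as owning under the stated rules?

Chain via Crosswind Realty LP → Summit Energy Co. (R2): 68% × 43% × 48% = 14.0352% of Cobalt Shipping BV.
Chain via Pinebrook Group plc → Harbor Services GmbH (R2): 73% × 86% × 13% = 8.1614% of Cobalt Shipping BV.
Chain via Wildmere Textiles S.p.A. → Oakhollow Ventures LLC (R2): 79% × 81% × 19% = 12.1581% of Cobalt Shipping BV.
Aggregating (R1): 14.0352% + 8.1614% + 12.1581% = 34.3547%.

34.3547%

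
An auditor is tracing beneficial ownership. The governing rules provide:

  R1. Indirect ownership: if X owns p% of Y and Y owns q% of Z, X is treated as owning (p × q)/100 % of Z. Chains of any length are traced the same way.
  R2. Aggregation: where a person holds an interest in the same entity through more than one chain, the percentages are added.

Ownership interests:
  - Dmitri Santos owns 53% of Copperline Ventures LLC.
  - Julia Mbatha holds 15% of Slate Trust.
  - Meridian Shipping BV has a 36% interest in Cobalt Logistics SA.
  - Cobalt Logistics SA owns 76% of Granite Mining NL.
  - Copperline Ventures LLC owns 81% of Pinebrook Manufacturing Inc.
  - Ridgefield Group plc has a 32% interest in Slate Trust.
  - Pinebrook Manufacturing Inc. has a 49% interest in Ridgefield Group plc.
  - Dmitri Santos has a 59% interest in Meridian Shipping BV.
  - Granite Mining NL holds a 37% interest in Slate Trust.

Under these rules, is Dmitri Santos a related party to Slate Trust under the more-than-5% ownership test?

Chain via Copperline Ventures LLC → Pinebrook Manufacturing Inc. → Ridgefield Group plc (R1): 53% × 81% × 49% × 32% = 6.731424% of Slate Trust.
Chain via Meridian Shipping BV → Cobalt Logistics SA → Granite Mining NL (R1): 59% × 36% × 76% × 37% = 5.972688% of Slate Trust.
Aggregating (R2): 6.731424% + 5.972688% = 12.704112%.
12.704112% exceeds the 5% threshold, so Dmitri is a related party to Slate Trust.

Yes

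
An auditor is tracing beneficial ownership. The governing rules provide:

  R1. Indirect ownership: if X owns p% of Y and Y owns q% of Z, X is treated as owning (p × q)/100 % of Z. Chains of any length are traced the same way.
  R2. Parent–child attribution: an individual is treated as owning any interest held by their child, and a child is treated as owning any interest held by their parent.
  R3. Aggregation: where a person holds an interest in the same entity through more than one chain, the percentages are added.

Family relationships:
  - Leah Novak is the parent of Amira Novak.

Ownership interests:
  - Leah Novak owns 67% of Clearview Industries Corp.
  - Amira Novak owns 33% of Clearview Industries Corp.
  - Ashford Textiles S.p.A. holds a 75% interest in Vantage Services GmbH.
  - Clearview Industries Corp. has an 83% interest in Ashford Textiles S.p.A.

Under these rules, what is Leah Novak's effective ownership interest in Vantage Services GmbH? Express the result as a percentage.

By parent–child attribution (R2), Leah Novak is treated as also owning Amira Novak's interest in Clearview Industries Corp, giving 67% + 33% = 100%.
Chain via Clearview Industries Corp. → Ashford Textiles S.p.A. (R1): 100% × 83% × 75% = 62.25% of Vantage Services GmbH.

62.25%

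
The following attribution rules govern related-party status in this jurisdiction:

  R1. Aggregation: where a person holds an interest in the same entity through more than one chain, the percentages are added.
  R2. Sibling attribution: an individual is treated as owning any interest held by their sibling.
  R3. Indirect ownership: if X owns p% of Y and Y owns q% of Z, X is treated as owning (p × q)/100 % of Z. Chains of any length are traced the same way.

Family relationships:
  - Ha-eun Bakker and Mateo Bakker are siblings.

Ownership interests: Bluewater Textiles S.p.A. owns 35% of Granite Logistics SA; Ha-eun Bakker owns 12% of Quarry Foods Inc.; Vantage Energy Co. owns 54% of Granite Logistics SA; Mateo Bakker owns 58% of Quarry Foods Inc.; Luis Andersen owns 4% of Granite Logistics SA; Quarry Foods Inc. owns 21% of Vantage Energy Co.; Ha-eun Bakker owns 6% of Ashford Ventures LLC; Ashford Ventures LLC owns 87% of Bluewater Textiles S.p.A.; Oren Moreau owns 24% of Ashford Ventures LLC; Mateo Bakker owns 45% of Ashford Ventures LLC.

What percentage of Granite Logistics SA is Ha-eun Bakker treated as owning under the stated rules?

23.4675%

By sibling attribution (R2), Ha-eun Bakker is treated as also owning Mateo Bakker's interest in Quarry Foods Inc, giving 12% + 58% = 70%.
By sibling attribution (R2), Ha-eun Bakker is treated as also owning Mateo Bakker's interest in Ashford Ventures LLC, giving 6% + 45% = 51%.
Chain via Quarry Foods Inc. → Vantage Energy Co. (R3): 70% × 21% × 54% = 7.938% of Granite Logistics SA.
Chain via Ashford Ventures LLC → Bluewater Textiles S.p.A. (R3): 51% × 87% × 35% = 15.5295% of Granite Logistics SA.
Aggregating (R1): 7.938% + 15.5295% = 23.4675%.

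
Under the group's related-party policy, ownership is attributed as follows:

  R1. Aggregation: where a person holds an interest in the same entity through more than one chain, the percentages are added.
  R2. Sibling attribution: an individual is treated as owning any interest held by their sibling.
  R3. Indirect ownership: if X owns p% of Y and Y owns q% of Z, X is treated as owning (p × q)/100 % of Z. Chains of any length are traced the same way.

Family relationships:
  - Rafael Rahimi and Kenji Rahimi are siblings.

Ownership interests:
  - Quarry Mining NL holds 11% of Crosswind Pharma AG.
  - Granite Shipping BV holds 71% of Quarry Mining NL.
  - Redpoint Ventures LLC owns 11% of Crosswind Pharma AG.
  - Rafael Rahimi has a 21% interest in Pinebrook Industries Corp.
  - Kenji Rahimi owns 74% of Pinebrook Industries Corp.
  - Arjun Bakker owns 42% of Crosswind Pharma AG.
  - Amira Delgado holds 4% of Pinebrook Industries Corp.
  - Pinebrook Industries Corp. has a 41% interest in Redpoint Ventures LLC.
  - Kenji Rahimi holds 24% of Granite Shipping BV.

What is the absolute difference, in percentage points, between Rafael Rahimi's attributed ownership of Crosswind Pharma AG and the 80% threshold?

By sibling attribution (R2), Rafael Rahimi is treated as also owning Kenji Rahimi's interest in Pinebrook Industries Corp, giving 21% + 74% = 95%.
By sibling attribution (R2), Rafael Rahimi is treated as owning Kenji Rahimi's 24% interest in Granite Shipping BV.
Chain via Pinebrook Industries Corp. → Redpoint Ventures LLC (R3): 95% × 41% × 11% = 4.2845% of Crosswind Pharma AG.
Chain via Granite Shipping BV → Quarry Mining NL (R3): 24% × 71% × 11% = 1.8744% of Crosswind Pharma AG.
Aggregating (R1): 4.2845% + 1.8744% = 6.1589%.
6.1589% falls short of the 80% threshold by 73.8411 percentage points.

73.8411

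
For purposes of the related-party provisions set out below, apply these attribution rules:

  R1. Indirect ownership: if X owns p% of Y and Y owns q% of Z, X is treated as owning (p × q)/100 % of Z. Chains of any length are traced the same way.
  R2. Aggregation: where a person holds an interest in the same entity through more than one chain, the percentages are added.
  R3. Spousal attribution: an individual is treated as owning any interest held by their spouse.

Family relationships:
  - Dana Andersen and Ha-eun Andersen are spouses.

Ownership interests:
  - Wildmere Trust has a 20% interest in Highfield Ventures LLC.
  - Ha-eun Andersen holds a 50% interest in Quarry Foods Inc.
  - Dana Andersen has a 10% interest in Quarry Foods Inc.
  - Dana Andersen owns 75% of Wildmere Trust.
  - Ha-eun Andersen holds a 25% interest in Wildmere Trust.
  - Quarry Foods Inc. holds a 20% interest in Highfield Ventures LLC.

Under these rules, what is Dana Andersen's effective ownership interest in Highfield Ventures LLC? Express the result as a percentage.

32%

By spousal attribution (R3), Dana Andersen is treated as also owning Ha-eun Andersen's interest in Quarry Foods Inc, giving 10% + 50% = 60%.
By spousal attribution (R3), Dana Andersen is treated as also owning Ha-eun Andersen's interest in Wildmere Trust, giving 75% + 25% = 100%.
Chain via Quarry Foods Inc. (R1): 60% × 20% = 12% of Highfield Ventures LLC.
Chain via Wildmere Trust (R1): 100% × 20% = 20% of Highfield Ventures LLC.
Aggregating (R2): 12% + 20% = 32%.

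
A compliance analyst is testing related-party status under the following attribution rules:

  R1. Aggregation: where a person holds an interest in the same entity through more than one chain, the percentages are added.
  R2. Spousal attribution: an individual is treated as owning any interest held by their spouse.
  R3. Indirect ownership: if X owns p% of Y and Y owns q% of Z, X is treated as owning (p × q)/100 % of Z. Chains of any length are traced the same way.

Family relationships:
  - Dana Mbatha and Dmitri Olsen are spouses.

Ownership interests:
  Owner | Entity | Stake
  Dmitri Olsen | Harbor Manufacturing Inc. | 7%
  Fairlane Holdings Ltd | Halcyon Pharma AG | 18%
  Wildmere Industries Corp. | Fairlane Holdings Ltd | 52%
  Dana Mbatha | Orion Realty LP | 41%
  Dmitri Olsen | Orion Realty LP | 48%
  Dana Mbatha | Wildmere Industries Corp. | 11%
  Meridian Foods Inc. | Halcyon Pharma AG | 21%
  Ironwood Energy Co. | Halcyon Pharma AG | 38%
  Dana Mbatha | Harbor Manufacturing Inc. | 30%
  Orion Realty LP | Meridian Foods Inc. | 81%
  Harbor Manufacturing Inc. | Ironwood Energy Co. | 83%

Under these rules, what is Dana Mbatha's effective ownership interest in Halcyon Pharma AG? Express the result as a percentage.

By spousal attribution (R2), Dana Mbatha is treated as also owning Dmitri Olsen's interest in Orion Realty LP, giving 41% + 48% = 89%.
By spousal attribution (R2), Dana Mbatha is treated as also owning Dmitri Olsen's interest in Harbor Manufacturing Inc, giving 30% + 7% = 37%.
Chain via Orion Realty LP → Meridian Foods Inc. (R3): 89% × 81% × 21% = 15.1389% of Halcyon Pharma AG.
Chain via Wildmere Industries Corp. → Fairlane Holdings Ltd (R3): 11% × 52% × 18% = 1.0296% of Halcyon Pharma AG.
Chain via Harbor Manufacturing Inc. → Ironwood Energy Co. (R3): 37% × 83% × 38% = 11.6698% of Halcyon Pharma AG.
Aggregating (R1): 15.1389% + 1.0296% + 11.6698% = 27.8383%.

27.8383%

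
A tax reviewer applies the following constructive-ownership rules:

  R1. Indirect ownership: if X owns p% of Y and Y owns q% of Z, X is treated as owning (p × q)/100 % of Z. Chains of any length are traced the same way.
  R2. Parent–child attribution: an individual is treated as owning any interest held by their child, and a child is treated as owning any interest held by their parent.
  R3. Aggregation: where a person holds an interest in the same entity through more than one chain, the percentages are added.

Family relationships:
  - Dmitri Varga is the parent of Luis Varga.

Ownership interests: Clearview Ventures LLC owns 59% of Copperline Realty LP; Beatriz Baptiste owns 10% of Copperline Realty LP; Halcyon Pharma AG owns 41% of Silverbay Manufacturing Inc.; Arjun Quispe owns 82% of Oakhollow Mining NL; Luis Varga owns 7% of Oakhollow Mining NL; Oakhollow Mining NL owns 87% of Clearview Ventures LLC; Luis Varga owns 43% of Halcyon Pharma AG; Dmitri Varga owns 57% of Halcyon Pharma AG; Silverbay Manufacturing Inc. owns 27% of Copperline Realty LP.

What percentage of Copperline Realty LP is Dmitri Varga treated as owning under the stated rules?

14.6631%

By parent–child attribution (R2), Dmitri Varga is treated as also owning Luis Varga's interest in Halcyon Pharma AG, giving 57% + 43% = 100%.
By parent–child attribution (R2), Dmitri Varga is treated as owning Luis Varga's 7% interest in Oakhollow Mining NL.
Chain via Halcyon Pharma AG → Silverbay Manufacturing Inc. (R1): 100% × 41% × 27% = 11.07% of Copperline Realty LP.
Chain via Oakhollow Mining NL → Clearview Ventures LLC (R1): 7% × 87% × 59% = 3.5931% of Copperline Realty LP.
Aggregating (R3): 11.07% + 3.5931% = 14.6631%.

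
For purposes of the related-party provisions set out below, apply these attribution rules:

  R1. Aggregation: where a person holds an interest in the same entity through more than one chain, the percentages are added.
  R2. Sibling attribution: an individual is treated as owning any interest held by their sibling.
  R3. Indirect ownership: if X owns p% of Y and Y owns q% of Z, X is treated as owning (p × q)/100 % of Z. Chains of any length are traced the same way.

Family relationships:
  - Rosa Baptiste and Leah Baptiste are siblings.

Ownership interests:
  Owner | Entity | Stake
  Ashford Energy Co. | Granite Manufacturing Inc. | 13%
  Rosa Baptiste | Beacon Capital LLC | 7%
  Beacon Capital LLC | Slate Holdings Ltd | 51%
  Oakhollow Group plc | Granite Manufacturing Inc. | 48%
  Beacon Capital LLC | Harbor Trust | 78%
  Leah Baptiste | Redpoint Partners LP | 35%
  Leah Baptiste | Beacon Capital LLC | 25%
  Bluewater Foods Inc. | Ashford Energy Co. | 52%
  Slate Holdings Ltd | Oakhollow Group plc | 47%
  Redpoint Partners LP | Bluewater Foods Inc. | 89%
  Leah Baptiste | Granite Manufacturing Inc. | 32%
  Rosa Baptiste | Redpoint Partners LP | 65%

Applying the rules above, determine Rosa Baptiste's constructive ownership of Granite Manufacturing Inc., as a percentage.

By sibling attribution (R2), Rosa Baptiste is treated as also owning Leah Baptiste's interest in Redpoint Partners LP, giving 65% + 35% = 100%.
By sibling attribution (R2), Rosa Baptiste is treated as also owning Leah Baptiste's interest in Beacon Capital LLC, giving 7% + 25% = 32%.
By sibling attribution (R2), Rosa Baptiste is treated as owning Leah Baptiste's 32% interest in Granite Manufacturing Inc.
Chain via Redpoint Partners LP → Bluewater Foods Inc. → Ashford Energy Co. (R3): 100% × 89% × 52% × 13% = 6.0164% of Granite Manufacturing Inc.
Chain via Beacon Capital LLC → Slate Holdings Ltd → Oakhollow Group plc (R3): 32% × 51% × 47% × 48% = 3.681792% of Granite Manufacturing Inc.
Direct interest in Granite Manufacturing Inc: 32%.
Aggregating (R1): 6.0164% + 3.681792% + 32% = 41.698192%.

41.698192%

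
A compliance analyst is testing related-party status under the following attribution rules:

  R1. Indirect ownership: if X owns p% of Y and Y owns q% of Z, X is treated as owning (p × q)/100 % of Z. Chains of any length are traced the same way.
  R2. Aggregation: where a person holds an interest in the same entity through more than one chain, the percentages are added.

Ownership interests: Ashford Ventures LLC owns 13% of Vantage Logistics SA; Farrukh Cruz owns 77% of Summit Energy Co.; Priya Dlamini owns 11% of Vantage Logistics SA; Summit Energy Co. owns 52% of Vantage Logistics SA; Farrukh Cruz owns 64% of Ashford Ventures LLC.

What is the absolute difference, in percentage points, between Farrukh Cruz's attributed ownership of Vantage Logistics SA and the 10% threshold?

Chain via Summit Energy Co. (R1): 77% × 52% = 40.04% of Vantage Logistics SA.
Chain via Ashford Ventures LLC (R1): 64% × 13% = 8.32% of Vantage Logistics SA.
Aggregating (R2): 40.04% + 8.32% = 48.36%.
48.36% exceeds the 10% threshold by 38.36 percentage points.

38.36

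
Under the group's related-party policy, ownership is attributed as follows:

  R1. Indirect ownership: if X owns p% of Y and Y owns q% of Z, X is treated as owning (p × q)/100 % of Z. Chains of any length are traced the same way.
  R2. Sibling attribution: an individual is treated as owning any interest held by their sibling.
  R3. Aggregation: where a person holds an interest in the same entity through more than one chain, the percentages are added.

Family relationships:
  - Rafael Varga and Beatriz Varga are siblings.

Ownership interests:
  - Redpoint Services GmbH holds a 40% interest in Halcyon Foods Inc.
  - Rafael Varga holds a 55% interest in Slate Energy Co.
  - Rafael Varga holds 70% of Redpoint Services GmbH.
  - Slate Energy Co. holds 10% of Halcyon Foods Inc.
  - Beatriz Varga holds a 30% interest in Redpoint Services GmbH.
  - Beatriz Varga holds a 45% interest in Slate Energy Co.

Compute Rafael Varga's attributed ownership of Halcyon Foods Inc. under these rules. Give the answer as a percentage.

By sibling attribution (R2), Rafael Varga is treated as also owning Beatriz Varga's interest in Slate Energy Co, giving 55% + 45% = 100%.
By sibling attribution (R2), Rafael Varga is treated as also owning Beatriz Varga's interest in Redpoint Services GmbH, giving 70% + 30% = 100%.
Chain via Slate Energy Co. (R1): 100% × 10% = 10% of Halcyon Foods Inc.
Chain via Redpoint Services GmbH (R1): 100% × 40% = 40% of Halcyon Foods Inc.
Aggregating (R3): 10% + 40% = 50%.

50%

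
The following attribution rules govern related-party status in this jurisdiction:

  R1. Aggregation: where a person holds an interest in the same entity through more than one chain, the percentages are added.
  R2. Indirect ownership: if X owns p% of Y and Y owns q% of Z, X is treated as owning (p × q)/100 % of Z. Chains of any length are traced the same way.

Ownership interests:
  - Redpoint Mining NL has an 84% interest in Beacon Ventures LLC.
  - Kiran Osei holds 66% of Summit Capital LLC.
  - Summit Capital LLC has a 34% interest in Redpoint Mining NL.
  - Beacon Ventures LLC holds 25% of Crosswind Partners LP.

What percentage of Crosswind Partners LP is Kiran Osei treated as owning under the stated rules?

Chain via Summit Capital LLC → Redpoint Mining NL → Beacon Ventures LLC (R2): 66% × 34% × 84% × 25% = 4.7124% of Crosswind Partners LP.

4.7124%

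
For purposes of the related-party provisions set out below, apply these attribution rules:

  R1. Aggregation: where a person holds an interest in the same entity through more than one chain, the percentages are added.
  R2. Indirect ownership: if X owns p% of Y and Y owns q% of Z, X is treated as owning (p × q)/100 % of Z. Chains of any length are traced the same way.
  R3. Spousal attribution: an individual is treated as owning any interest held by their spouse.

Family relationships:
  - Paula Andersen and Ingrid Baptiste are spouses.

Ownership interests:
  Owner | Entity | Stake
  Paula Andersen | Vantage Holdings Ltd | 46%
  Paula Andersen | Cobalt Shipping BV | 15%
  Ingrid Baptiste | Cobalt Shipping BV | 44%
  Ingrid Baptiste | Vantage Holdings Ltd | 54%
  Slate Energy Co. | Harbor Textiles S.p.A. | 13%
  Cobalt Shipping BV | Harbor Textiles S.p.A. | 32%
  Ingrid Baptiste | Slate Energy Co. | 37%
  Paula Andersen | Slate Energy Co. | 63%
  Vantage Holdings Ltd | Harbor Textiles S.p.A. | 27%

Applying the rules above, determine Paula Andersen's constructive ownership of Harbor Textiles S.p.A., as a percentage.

58.88%

By spousal attribution (R3), Paula Andersen is treated as also owning Ingrid Baptiste's interest in Slate Energy Co, giving 63% + 37% = 100%.
By spousal attribution (R3), Paula Andersen is treated as also owning Ingrid Baptiste's interest in Cobalt Shipping BV, giving 15% + 44% = 59%.
By spousal attribution (R3), Paula Andersen is treated as also owning Ingrid Baptiste's interest in Vantage Holdings Ltd, giving 46% + 54% = 100%.
Chain via Slate Energy Co. (R2): 100% × 13% = 13% of Harbor Textiles S.p.A.
Chain via Cobalt Shipping BV (R2): 59% × 32% = 18.88% of Harbor Textiles S.p.A.
Chain via Vantage Holdings Ltd (R2): 100% × 27% = 27% of Harbor Textiles S.p.A.
Aggregating (R1): 13% + 18.88% + 27% = 58.88%.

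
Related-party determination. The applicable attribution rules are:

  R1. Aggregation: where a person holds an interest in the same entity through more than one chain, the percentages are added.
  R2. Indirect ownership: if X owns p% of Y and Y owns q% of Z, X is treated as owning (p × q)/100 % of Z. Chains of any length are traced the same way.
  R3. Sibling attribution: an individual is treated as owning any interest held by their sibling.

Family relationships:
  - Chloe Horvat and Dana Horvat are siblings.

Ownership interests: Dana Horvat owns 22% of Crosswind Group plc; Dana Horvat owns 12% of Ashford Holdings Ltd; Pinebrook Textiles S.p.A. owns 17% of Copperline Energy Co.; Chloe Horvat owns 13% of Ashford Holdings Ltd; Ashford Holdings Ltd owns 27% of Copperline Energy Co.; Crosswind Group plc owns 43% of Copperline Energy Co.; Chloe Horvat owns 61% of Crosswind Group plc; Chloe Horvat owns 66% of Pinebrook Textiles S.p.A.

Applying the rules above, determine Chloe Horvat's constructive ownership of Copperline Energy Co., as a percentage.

By sibling attribution (R3), Chloe Horvat is treated as also owning Dana Horvat's interest in Crosswind Group plc, giving 61% + 22% = 83%.
By sibling attribution (R3), Chloe Horvat is treated as also owning Dana Horvat's interest in Ashford Holdings Ltd, giving 13% + 12% = 25%.
Chain via Crosswind Group plc (R2): 83% × 43% = 35.69% of Copperline Energy Co.
Chain via Ashford Holdings Ltd (R2): 25% × 27% = 6.75% of Copperline Energy Co.
Chain via Pinebrook Textiles S.p.A. (R2): 66% × 17% = 11.22% of Copperline Energy Co.
Aggregating (R1): 35.69% + 6.75% + 11.22% = 53.66%.

53.66%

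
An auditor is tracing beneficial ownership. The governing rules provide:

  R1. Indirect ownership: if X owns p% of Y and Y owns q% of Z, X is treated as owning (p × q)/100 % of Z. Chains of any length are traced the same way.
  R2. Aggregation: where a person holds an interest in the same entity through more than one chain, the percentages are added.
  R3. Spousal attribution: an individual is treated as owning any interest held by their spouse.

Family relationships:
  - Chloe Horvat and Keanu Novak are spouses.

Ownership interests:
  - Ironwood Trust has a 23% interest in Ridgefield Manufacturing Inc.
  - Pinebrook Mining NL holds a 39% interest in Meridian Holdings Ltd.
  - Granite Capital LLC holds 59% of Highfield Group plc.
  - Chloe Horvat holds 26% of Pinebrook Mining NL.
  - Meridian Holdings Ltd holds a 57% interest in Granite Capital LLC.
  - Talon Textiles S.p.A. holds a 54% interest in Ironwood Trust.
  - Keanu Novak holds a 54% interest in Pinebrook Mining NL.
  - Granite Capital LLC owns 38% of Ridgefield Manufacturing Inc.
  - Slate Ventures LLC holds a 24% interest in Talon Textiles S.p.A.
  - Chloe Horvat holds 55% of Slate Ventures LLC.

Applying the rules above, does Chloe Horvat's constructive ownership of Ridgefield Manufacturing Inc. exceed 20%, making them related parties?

No

By spousal attribution (R3), Chloe Horvat is treated as also owning Keanu Novak's interest in Pinebrook Mining NL, giving 26% + 54% = 80%.
Chain via Slate Ventures LLC → Talon Textiles S.p.A. → Ironwood Trust (R1): 55% × 24% × 54% × 23% = 1.63944% of Ridgefield Manufacturing Inc.
Chain via Pinebrook Mining NL → Meridian Holdings Ltd → Granite Capital LLC (R1): 80% × 39% × 57% × 38% = 6.75792% of Ridgefield Manufacturing Inc.
Aggregating (R2): 1.63944% + 6.75792% = 8.39736%.
8.39736% does not exceed the 20% threshold, so Chloe is not a related party to Ridgefield Manufacturing Inc.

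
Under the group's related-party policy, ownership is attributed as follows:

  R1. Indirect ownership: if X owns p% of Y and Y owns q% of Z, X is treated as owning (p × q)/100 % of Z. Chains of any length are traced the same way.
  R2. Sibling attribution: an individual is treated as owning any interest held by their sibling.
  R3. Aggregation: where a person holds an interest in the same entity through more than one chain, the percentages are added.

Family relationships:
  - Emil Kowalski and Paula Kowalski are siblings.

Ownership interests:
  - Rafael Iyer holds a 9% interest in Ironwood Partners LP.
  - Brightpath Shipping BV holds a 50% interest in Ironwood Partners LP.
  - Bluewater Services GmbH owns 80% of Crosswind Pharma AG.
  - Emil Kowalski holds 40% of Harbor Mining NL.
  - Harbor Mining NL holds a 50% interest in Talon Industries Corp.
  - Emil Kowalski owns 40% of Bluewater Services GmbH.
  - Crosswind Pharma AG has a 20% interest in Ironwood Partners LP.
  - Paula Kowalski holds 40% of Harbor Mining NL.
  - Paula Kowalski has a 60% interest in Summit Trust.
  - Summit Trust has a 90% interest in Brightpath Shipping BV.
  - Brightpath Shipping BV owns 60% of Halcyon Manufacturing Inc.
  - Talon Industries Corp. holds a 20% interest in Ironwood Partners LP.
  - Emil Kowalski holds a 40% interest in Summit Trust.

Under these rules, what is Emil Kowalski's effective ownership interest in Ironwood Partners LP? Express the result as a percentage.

59.4%

By sibling attribution (R2), Emil Kowalski is treated as also owning Paula Kowalski's interest in Harbor Mining NL, giving 40% + 40% = 80%.
By sibling attribution (R2), Emil Kowalski is treated as also owning Paula Kowalski's interest in Summit Trust, giving 40% + 60% = 100%.
Chain via Bluewater Services GmbH → Crosswind Pharma AG (R1): 40% × 80% × 20% = 6.4% of Ironwood Partners LP.
Chain via Harbor Mining NL → Talon Industries Corp. (R1): 80% × 50% × 20% = 8% of Ironwood Partners LP.
Chain via Summit Trust → Brightpath Shipping BV (R1): 100% × 90% × 50% = 45% of Ironwood Partners LP.
Aggregating (R3): 6.4% + 8% + 45% = 59.4%.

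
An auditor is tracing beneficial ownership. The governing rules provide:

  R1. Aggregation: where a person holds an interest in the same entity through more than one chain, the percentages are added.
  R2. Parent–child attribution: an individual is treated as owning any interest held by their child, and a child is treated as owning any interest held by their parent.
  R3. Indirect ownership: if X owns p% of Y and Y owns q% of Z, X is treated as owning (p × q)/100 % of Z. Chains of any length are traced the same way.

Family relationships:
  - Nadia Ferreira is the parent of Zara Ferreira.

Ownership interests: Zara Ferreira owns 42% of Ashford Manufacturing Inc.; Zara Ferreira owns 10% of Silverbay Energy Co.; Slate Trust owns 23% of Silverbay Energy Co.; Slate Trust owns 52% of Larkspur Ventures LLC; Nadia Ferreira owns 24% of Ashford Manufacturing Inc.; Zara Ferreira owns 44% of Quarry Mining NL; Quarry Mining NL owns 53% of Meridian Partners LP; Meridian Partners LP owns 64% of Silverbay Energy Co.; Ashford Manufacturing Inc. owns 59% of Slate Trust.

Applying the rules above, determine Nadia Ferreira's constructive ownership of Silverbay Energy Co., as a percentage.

By parent–child attribution (R2), Nadia Ferreira is treated as also owning Zara Ferreira's interest in Ashford Manufacturing Inc, giving 24% + 42% = 66%.
By parent–child attribution (R2), Nadia Ferreira is treated as owning Zara Ferreira's 44% interest in Quarry Mining NL.
By parent–child attribution (R2), Nadia Ferreira is treated as owning Zara Ferreira's 10% interest in Silverbay Energy Co.
Chain via Ashford Manufacturing Inc. → Slate Trust (R3): 66% × 59% × 23% = 8.9562% of Silverbay Energy Co.
Chain via Quarry Mining NL → Meridian Partners LP (R3): 44% × 53% × 64% = 14.9248% of Silverbay Energy Co.
Direct interest in Silverbay Energy Co: 10%.
Aggregating (R1): 8.9562% + 14.9248% + 10% = 33.881%.

33.881%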